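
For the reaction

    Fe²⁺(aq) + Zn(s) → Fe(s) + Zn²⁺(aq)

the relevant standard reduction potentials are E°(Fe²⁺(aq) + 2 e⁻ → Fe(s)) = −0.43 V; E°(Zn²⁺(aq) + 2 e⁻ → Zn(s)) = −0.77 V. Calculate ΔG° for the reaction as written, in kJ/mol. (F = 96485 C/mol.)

In the reaction as written Fe²⁺(aq) is reduced, so the Fe²⁺/Fe couple is the cathode and Zn²⁺/Zn is the anode.
E°cell = −0.43 − (−0.77) = +0.34 V; balancing electrons gives n = 2.
ΔG° = −nFE°cell = −(2)(96485)(+0.34) J/mol = −65.6 kJ/mol.

−65.6 kJ/mol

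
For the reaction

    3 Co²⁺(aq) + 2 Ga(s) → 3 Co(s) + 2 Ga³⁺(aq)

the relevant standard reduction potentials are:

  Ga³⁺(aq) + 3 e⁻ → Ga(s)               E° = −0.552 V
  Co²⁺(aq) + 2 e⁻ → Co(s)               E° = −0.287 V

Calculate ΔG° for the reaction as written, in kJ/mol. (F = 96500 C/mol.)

−153 kJ/mol

In the reaction as written Co²⁺(aq) is reduced, so the Co²⁺/Co couple is the cathode and Ga³⁺/Ga is the anode.
E°cell = −0.287 − (−0.552) = +0.265 V; balancing electrons gives n = 6.
ΔG° = −nFE°cell = −(6)(96500)(+0.265) J/mol = −153 kJ/mol.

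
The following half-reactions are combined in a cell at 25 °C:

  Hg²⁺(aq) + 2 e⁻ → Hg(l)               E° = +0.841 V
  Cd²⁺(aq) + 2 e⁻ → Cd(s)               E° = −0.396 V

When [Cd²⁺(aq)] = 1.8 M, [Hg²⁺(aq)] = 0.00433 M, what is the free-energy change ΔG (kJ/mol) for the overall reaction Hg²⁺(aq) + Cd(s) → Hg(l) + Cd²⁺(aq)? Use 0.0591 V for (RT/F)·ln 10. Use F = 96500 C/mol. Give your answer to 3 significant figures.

The standard cell potential is +0.841 − (−0.396) = +1.237 V, with n = 2 electrons in the balanced equation.
Q = [Cd²⁺(aq)] / [Hg²⁺(aq)] = 416, so log Q = 2.619 and E = +1.237 − (0.0591/2)(2.619) = +1.1596 V.
Finally ΔG = −nFE = −(2)(96500 C/mol)(+1.1596 V) = −224 kJ/mol.

−224 kJ/mol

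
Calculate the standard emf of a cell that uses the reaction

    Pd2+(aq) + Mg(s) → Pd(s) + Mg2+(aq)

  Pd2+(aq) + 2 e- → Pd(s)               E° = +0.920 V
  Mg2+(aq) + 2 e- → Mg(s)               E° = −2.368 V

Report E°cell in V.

+3.288 V

Pd2+(aq) gains electrons, so the Pd²⁺/Pd couple is the cathode; the Mg²⁺/Mg couple is the anode.
E°cell = E°(cathode) − E°(anode) = +0.920 − (−2.368) = +3.288 V.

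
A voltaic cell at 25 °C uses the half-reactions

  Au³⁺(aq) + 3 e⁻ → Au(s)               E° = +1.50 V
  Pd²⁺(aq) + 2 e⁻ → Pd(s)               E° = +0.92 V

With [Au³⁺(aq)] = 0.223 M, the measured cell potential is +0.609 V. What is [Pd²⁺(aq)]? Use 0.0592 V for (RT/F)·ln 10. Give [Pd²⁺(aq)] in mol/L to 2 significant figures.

The Au³⁺/Au couple has the larger reduction potential, so it is the cathode: E°cell = +1.50 − (+0.92) = +0.58 V and n = 6.
Since E = E° − (0.0592/n)·log Q, log Q = n(E° − E)/0.0592 = −2.939.
For 2 Au³⁺(aq) + 3 Pd(s) → 2 Au(s) + 3 Pd²⁺(aq), the reaction quotient is Q = [Pd²⁺(aq)]^3 / [Au³⁺(aq)]^2.
Solving for the unknown gives log [Pd²⁺(aq)] = −1.414, so [Pd²⁺(aq)] ≈ 0.039 M.

0.039 M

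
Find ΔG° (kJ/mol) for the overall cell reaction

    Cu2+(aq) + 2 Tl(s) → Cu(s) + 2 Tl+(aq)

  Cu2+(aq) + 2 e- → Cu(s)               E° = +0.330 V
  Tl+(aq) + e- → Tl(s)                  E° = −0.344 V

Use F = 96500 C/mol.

In the reaction as written Cu2+(aq) is reduced, so the Cu²⁺/Cu couple is the cathode and Tl⁺/Tl is the anode.
E°cell = +0.330 − (−0.344) = +0.674 V; balancing electrons gives n = 2.
ΔG° = −nFE°cell = −(2)(96500)(+0.674) J/mol = −130 kJ/mol.

−130 kJ/mol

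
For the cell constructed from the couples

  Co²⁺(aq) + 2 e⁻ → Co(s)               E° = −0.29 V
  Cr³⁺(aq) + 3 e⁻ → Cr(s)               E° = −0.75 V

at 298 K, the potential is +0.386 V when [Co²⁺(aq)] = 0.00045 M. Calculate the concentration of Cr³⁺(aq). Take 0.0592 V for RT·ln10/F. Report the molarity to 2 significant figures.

With Co²⁺/Co at the cathode and Cr³⁺/Cr at the anode, E°cell = −0.29 − (−0.75) = +0.46 V (n = 6).
From the Nernst equation, log Q = n(E° − E)/0.0592 = 6·(+0.46 − (+0.386))/0.0592 = 7.500.
The balanced reaction is 3 Co²⁺(aq) + 2 Cr(s) → 3 Co(s) + 2 Cr³⁺(aq), so Q = [Cr³⁺(aq)]^2 / [Co²⁺(aq)]^3.
Isolating [Cr³⁺(aq)] in Q = 10^{7.500} yields log [Cr³⁺(aq)] = −1.270, i.e. 0.054 M.

0.054 M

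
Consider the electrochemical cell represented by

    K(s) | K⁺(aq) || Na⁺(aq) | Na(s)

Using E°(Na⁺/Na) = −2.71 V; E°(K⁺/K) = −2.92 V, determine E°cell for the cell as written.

By convention the left-hand electrode in cell notation is the anode (oxidation) and the right-hand electrode is the cathode (reduction).
E°cell = E°(right) − E°(left) = −2.71 − (−2.92) = +0.21 V.

+0.21 V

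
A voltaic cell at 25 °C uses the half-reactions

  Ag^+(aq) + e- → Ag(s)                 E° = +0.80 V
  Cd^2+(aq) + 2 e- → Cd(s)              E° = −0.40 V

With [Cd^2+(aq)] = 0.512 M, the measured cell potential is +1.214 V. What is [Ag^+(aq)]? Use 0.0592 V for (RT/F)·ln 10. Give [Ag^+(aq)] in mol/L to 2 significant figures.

1.2 M

The Ag⁺/Ag couple has the larger reduction potential, so it is the cathode: E°cell = +0.80 − (−0.40) = +1.20 V and n = 2.
From the Nernst equation, log Q = n(E° − E)/0.0592 = 2·(+1.20 − (+1.214))/0.0592 = −0.473.
Balancing electrons gives 2 Ag^+(aq) + Cd(s) → 2 Ag(s) + Cd^2+(aq); thus Q = [Cd^2+(aq)] / [Ag^+(aq)]^2.
Substituting the known concentrations and solving, log [Ag^+(aq)] = 0.091 and [Ag^+(aq)] = 1.2 M.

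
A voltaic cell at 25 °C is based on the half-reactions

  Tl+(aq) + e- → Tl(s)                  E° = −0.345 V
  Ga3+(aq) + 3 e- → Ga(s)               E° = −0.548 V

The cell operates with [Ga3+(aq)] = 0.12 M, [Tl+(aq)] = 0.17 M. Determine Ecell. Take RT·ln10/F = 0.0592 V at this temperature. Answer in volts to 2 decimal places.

Since E°(Tl⁺/Tl) > E°(Ga³⁺/Ga), Tl⁺/Tl serves as the cathode.
The standard potential is −0.345 − (−0.548) = +0.203 V and the balanced reaction transfers n = 3 electrons.
Balancing gives 3 Tl+(aq) + Ga(s) → 3 Tl(s) + Ga3+(aq); hence Q = [Ga3+(aq)] / [Tl+(aq)]^3 = 24.4 (log Q = 1.388).
E = E° − (0.0592/n)·log Q = +0.203 − (0.0592/3)(1.388) = +0.18 V.

+0.18 V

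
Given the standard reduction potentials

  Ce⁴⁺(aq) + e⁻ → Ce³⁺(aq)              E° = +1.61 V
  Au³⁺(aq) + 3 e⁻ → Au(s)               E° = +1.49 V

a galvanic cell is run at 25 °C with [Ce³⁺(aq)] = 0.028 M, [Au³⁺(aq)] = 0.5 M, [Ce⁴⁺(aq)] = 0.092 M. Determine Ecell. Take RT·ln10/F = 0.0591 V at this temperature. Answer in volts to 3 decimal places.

+0.156 V

Ce⁴⁺/Ce³⁺ is reduced (cathode, E° = +1.61 V) and Au³⁺/Au is oxidized (anode).
The standard potential is +1.61 − (+1.49) = +0.12 V and the balanced reaction transfers n = 3 electrons.
The balanced reaction is 3 Ce⁴⁺(aq) + Au(s) → 3 Ce³⁺(aq) + Au³⁺(aq), so Q = ([Ce³⁺(aq)]^3·[Au³⁺(aq)]) / [Ce⁴⁺(aq)]^3 = 0.0141 and log Q = −1.851.
Applying E = E° − (RT ln10/nF)·log Q gives +0.12 − (0.0591/3)(−1.851) = +0.156 V.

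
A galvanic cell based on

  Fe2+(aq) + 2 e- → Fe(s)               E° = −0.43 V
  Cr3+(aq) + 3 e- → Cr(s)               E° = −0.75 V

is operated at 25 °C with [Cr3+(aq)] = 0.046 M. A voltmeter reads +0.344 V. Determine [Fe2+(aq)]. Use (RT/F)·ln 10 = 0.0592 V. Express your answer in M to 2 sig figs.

0.83 M

The Fe²⁺/Fe couple has the larger reduction potential, so it is the cathode: E°cell = −0.43 − (−0.75) = +0.32 V and n = 6.
From the Nernst equation, log Q = n(E° − E)/0.0592 = 6·(+0.32 − (+0.344))/0.0592 = −2.432.
The balanced reaction is 3 Fe2+(aq) + 2 Cr(s) → 3 Fe(s) + 2 Cr3+(aq), so Q = [Cr3+(aq)]^2 / [Fe2+(aq)]^3.
Substituting the known concentrations and solving, log [Fe2+(aq)] = −0.081 and [Fe2+(aq)] = 0.83 M.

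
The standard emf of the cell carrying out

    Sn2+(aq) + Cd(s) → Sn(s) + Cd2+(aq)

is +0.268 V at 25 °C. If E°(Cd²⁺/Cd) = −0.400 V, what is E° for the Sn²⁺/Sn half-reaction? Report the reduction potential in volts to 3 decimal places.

−0.132 V

In the reaction as written the Sn²⁺/Sn couple is reduced (cathode) and Cd²⁺/Cd is oxidized (anode), so E°cell = E°(Sn²⁺/Sn) − E°(Cd²⁺/Cd).
E°(Sn²⁺/Sn) = E°cell + E°(anode) = +0.268 + (−0.400) = −0.132 V.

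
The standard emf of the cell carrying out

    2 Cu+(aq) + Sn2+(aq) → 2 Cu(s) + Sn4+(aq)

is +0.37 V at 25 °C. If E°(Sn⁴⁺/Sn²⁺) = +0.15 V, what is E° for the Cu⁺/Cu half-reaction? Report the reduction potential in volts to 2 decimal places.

In the reaction as written the Cu⁺/Cu couple is reduced (cathode) and Sn⁴⁺/Sn²⁺ is oxidized (anode), so E°cell = E°(Cu⁺/Cu) − E°(Sn⁴⁺/Sn²⁺).
E°(Cu⁺/Cu) = E°cell + E°(anode) = +0.37 + (+0.15) = +0.52 V.

+0.52 V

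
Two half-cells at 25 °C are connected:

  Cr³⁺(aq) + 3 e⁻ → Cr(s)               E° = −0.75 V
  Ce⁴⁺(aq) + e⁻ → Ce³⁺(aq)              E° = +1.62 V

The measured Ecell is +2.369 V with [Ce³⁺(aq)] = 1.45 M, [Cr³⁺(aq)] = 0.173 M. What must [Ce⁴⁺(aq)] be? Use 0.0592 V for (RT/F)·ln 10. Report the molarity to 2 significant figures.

The Ce⁴⁺/Ce³⁺ couple has the larger reduction potential, so it is the cathode: E°cell = +1.62 − (−0.75) = +2.37 V and n = 3.
Rearranging E = E° − (0.0592/n)·log Q gives log Q = 3(+2.37 − (+2.369))/0.0592 = 0.051.
The balanced reaction is 3 Ce⁴⁺(aq) + Cr(s) → 3 Ce³⁺(aq) + Cr³⁺(aq), so Q = ([Ce³⁺(aq)]^3·[Cr³⁺(aq)]) / [Ce⁴⁺(aq)]^3.
Isolating [Ce⁴⁺(aq)] in Q = 10^{0.051} yields log [Ce⁴⁺(aq)] = −0.110, i.e. 0.78 M.

0.78 M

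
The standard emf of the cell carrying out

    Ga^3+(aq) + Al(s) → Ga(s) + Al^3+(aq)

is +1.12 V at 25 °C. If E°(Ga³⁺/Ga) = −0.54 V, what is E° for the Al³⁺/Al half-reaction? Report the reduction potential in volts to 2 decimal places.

In the reaction as written the Ga³⁺/Ga couple is reduced (cathode) and Al³⁺/Al is oxidized (anode), so E°cell = E°(Ga³⁺/Ga) − E°(Al³⁺/Al).
E°(Al³⁺/Al) = E°(cathode) − E°cell = −0.54 − (+1.12) = −1.66 V.

−1.66 V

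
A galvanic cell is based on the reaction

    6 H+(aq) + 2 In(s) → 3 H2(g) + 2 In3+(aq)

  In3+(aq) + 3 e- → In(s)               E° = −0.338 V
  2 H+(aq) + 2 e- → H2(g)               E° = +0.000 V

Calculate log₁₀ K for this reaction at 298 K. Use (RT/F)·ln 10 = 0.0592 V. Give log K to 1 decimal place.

log K = 34.3

The 2H⁺/H₂ couple is reduced (cathode); E°cell = +0.000 − (−0.338) = +0.338 V with n = 6.
At equilibrium E = 0, so log K = nE°cell / 0.0592 = (6)(+0.338) / 0.0592 = 34.3.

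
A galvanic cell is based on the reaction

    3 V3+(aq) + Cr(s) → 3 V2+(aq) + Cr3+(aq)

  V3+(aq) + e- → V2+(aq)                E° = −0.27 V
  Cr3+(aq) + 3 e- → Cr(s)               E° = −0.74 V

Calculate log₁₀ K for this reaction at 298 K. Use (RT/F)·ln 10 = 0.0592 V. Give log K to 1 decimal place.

The V³⁺/V²⁺ couple is reduced (cathode); E°cell = −0.27 − (−0.74) = +0.47 V with n = 3.
At equilibrium E = 0, so log K = nE°cell / 0.0592 = (3)(+0.47) / 0.0592 = 23.8.

log K = 23.8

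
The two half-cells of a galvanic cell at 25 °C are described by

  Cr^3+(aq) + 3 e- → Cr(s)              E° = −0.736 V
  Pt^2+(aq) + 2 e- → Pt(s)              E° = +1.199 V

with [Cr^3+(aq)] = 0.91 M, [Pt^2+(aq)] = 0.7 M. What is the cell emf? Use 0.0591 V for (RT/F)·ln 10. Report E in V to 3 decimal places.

+1.931 V

Pt²⁺/Pt is reduced (cathode, E° = +1.199 V) and Cr³⁺/Cr is oxidized (anode).
E°cell = +1.199 − (−0.736) = +1.935 V, with n = 6 electrons transferred.
For the overall reaction 3 Pt^2+(aq) + 2 Cr(s) → 3 Pt(s) + 2 Cr^3+(aq), Q = [Cr^3+(aq)]^2 / [Pt^2+(aq)]^3 = 2.41, giving log Q = 0.383.
By the Nernst equation, E = +1.935 − (0.0591/6)·(0.383) = +1.931 V.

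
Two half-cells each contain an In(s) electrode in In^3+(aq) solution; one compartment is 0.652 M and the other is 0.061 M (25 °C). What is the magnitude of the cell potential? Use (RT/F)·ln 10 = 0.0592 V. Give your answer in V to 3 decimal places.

0.020 V

For a concentration cell E°cell = 0, since both electrodes use the same couple.
The compartment with the higher In^3+(aq) concentration (0.652 M) acts as the cathode; ions are reduced there and produced at the dilute (0.061 M) anode.
With n = 3, Ecell = −(0.0592/3)·log([dilute]/[conc]) = −(0.0592/3)·log(0.061/0.652) = +0.020 V.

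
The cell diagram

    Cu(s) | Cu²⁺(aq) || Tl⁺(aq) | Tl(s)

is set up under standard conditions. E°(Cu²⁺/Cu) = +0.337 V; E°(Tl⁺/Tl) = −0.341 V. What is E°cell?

−0.678 V

By convention the left-hand electrode in cell notation is the anode (oxidation) and the right-hand electrode is the cathode (reduction).
E°cell = E°(right) − E°(left) = −0.341 − (+0.337) = −0.678 V.
The negative sign shows that, as written, the cell would require an external voltage to drive the reaction.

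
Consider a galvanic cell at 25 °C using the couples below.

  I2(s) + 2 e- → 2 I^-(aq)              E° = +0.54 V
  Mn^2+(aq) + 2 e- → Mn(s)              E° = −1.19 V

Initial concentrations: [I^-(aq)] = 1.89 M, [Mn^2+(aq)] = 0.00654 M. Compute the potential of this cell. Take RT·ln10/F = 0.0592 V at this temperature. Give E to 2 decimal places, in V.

Since E°(I₂/I⁻) > E°(Mn²⁺/Mn), I₂/I⁻ serves as the cathode.
E°cell = +0.54 − (−1.19) = +1.73 V, with n = 2 electrons transferred.
Balancing gives I2(s) + Mn(s) → 2 I^-(aq) + Mn^2+(aq); hence Q = [I^-(aq)]^2·[Mn^2+(aq)] = 0.0234 (log Q = −1.631).
Applying E = E° − (RT ln10/nF)·log Q gives +1.73 − (0.0592/2)(−1.631) = +1.78 V.

+1.78 V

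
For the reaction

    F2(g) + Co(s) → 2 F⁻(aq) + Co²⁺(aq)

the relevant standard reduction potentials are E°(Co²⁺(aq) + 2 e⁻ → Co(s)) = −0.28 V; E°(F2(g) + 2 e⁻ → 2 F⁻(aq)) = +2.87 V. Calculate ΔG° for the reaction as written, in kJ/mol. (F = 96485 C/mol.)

In the reaction as written F2(g) is reduced, so the F₂/F⁻ couple is the cathode and Co²⁺/Co is the anode.
E°cell = +2.87 − (−0.28) = +3.15 V; balancing electrons gives n = 2.
ΔG° = −nFE°cell = −(2)(96485)(+3.15) J/mol = −608 kJ/mol.

−608 kJ/mol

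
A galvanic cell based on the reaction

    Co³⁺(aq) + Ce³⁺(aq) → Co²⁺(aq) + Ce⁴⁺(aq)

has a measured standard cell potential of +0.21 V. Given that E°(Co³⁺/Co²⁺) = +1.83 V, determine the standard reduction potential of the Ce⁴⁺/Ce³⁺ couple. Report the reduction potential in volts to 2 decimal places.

In the reaction as written the Co³⁺/Co²⁺ couple is reduced (cathode) and Ce⁴⁺/Ce³⁺ is oxidized (anode), so E°cell = E°(Co³⁺/Co²⁺) − E°(Ce⁴⁺/Ce³⁺).
E°(Ce⁴⁺/Ce³⁺) = E°(cathode) − E°cell = +1.83 − (+0.21) = +1.62 V.

+1.62 V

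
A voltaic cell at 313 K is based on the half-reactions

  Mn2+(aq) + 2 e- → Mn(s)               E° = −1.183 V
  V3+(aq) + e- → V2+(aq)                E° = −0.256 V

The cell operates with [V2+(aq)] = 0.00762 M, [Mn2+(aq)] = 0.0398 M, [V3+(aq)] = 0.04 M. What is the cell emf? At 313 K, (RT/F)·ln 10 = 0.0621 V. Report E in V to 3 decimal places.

V³⁺/V²⁺ is reduced (cathode, E° = −0.256 V) and Mn²⁺/Mn is oxidized (anode).
E°cell = E°cat − E°an = −0.256 − (−1.183) = +0.927 V; n = 2.
Balancing gives 2 V3+(aq) + Mn(s) → 2 V2+(aq) + Mn2+(aq); hence Q = ([V2+(aq)]^2·[Mn2+(aq)]) / [V3+(aq)]^2 = 0.00144 (log Q = −2.840).
E = E° − (0.0621/n)·log Q = +0.927 − (0.0621/2)(−2.840) = +1.015 V.

+1.015 V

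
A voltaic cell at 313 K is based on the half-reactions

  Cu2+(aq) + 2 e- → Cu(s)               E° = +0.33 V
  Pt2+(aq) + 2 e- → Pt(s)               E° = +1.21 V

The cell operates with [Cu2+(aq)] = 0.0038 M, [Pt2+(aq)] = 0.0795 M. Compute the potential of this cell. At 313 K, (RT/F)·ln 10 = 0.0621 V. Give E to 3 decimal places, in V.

Since E°(Pt²⁺/Pt) > E°(Cu²⁺/Cu), Pt²⁺/Pt serves as the cathode.
E°cell = +1.21 − (+0.33) = +0.88 V, with n = 2 electrons transferred.
The balanced reaction is Pt2+(aq) + Cu(s) → Pt(s) + Cu2+(aq), so Q = [Cu2+(aq)] / [Pt2+(aq)] = 0.0478 and log Q = −1.321.
By the Nernst equation, E = +0.88 − (0.0621/2)·(−1.321) = +0.921 V.

+0.921 V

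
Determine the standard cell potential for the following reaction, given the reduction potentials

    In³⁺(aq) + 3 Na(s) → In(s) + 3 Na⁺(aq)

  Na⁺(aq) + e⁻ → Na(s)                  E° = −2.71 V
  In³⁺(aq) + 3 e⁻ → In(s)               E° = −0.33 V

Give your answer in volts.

In the reaction as written, In³⁺(aq) is reduced (cathode) and Na⁺(aq) is produced by oxidation at the anode.
E°cell = E°(cathode) − E°(anode) = −0.33 − (−2.71) = +2.38 V.
The positive value indicates the reaction is spontaneous as written.

+2.38 V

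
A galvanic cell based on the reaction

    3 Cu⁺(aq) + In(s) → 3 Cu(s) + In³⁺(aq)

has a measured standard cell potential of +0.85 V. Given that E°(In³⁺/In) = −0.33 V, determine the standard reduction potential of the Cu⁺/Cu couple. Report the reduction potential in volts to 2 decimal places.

+0.52 V

In the reaction as written the Cu⁺/Cu couple is reduced (cathode) and In³⁺/In is oxidized (anode), so E°cell = E°(Cu⁺/Cu) − E°(In³⁺/In).
E°(Cu⁺/Cu) = E°cell + E°(anode) = +0.85 + (−0.33) = +0.52 V.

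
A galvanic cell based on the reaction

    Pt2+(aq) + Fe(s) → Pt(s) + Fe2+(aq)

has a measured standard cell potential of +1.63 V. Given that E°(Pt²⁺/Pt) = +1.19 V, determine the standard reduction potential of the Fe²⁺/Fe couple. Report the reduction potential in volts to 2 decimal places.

−0.44 V

In the reaction as written the Pt²⁺/Pt couple is reduced (cathode) and Fe²⁺/Fe is oxidized (anode), so E°cell = E°(Pt²⁺/Pt) − E°(Fe²⁺/Fe).
E°(Fe²⁺/Fe) = E°(cathode) − E°cell = +1.19 − (+1.63) = −0.44 V.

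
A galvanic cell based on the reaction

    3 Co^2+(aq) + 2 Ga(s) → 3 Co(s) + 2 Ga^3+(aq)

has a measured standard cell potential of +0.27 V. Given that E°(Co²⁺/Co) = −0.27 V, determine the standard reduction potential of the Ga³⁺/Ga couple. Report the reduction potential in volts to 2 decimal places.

−0.54 V

In the reaction as written the Co²⁺/Co couple is reduced (cathode) and Ga³⁺/Ga is oxidized (anode), so E°cell = E°(Co²⁺/Co) − E°(Ga³⁺/Ga).
E°(Ga³⁺/Ga) = E°(cathode) − E°cell = −0.27 − (+0.27) = −0.54 V.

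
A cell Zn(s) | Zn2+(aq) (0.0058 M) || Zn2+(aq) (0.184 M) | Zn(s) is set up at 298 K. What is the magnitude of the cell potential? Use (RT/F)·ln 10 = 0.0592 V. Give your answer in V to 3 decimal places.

For a concentration cell E°cell = 0, since both electrodes use the same couple.
The compartment with the higher Zn2+(aq) concentration (0.184 M) acts as the cathode; ions are reduced there and produced at the dilute (0.0058 M) anode.
With n = 2, Ecell = −(0.0592/2)·log([dilute]/[conc]) = −(0.0592/2)·log(0.0058/0.184) = +0.044 V.

0.044 V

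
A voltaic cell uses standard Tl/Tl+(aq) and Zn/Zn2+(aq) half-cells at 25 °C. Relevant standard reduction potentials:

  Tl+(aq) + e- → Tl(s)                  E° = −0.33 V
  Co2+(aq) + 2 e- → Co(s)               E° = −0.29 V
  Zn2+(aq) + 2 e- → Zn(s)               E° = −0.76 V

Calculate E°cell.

The Tl⁺/Tl couple has the higher E°, so Tl ion is reduced (cathode) and Zn is oxidized (anode).
E°cell = E°(cathode) − E°(anode) = −0.33 − (−0.76) = +0.43 V.

+0.43 V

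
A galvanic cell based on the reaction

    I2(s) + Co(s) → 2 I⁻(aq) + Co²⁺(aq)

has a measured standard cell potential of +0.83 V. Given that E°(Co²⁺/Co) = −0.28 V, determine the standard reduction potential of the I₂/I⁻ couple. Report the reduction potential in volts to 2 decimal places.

+0.55 V

In the reaction as written the I₂/I⁻ couple is reduced (cathode) and Co²⁺/Co is oxidized (anode), so E°cell = E°(I₂/I⁻) − E°(Co²⁺/Co).
E°(I₂/I⁻) = E°cell + E°(anode) = +0.83 + (−0.28) = +0.55 V.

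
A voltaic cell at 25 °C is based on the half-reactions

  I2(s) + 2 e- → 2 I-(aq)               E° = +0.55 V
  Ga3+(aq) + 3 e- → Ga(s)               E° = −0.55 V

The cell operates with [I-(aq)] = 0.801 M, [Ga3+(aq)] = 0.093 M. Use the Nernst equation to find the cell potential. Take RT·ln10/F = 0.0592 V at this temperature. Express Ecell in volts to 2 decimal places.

The I₂/I⁻ couple has the more positive E°, so it is the cathode; Ga³⁺/Ga is the anode.
E°cell = E°cat − E°an = +0.55 − (−0.55) = +1.10 V; n = 6.
Balancing gives 3 I2(s) + 2 Ga(s) → 6 I-(aq) + 2 Ga3+(aq); hence Q = [I-(aq)]^6·[Ga3+(aq)]^2 = 0.00228 (log Q = −2.641).
E = E° − (0.0592/n)·log Q = +1.10 − (0.0592/6)(−2.641) = +1.13 V.

+1.13 V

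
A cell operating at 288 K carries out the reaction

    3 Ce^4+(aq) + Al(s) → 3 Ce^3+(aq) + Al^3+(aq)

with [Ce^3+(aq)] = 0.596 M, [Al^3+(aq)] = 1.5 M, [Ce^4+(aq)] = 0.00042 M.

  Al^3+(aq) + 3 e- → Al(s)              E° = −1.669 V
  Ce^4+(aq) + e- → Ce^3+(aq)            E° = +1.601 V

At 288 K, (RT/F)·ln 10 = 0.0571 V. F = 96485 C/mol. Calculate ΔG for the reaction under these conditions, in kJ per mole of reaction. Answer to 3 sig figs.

−893 kJ/mol

With Ce⁴⁺/Ce³⁺ reduced at the cathode, E°cell = +1.601 − (−1.669) = +3.270 V and n = 3.
Here Q = ([Ce^3+(aq)]^3·[Al^3+(aq)]) / [Ce^4+(aq)]^3 = 4.29×10^9 (log Q = 9.632), giving E = +3.270 − (0.0571/3)·(9.632) = +3.0867 V.
Then ΔG = −nFE = −3 × 96485 × +3.0867 J/mol = −893 kJ/mol.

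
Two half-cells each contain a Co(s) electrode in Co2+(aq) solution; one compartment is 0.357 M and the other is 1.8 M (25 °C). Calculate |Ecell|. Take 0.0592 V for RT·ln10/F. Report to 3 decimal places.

For a concentration cell E°cell = 0, since both electrodes use the same couple.
The compartment with the higher Co2+(aq) concentration (1.8 M) acts as the cathode; ions are reduced there and produced at the dilute (0.357 M) anode.
With n = 2, Ecell = −(0.0592/2)·log([dilute]/[conc]) = −(0.0592/2)·log(0.357/1.8) = +0.021 V.

0.021 V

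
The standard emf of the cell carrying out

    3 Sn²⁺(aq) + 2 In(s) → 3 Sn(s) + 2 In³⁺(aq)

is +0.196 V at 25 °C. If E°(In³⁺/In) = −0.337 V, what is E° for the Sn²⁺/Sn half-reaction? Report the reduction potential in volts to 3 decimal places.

−0.141 V

In the reaction as written the Sn²⁺/Sn couple is reduced (cathode) and In³⁺/In is oxidized (anode), so E°cell = E°(Sn²⁺/Sn) − E°(In³⁺/In).
E°(Sn²⁺/Sn) = E°cell + E°(anode) = +0.196 + (−0.337) = −0.141 V.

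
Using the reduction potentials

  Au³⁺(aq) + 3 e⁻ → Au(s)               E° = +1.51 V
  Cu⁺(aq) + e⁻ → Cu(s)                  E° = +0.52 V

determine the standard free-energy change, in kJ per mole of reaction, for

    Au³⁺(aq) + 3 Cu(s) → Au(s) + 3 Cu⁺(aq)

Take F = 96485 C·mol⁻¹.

In the reaction as written Au³⁺(aq) is reduced, so the Au³⁺/Au couple is the cathode and Cu⁺/Cu is the anode.
E°cell = +1.51 − (+0.52) = +0.99 V; balancing electrons gives n = 3.
ΔG° = −nFE°cell = −(3)(96485)(+0.99) J/mol = −287 kJ/mol.

−287 kJ/mol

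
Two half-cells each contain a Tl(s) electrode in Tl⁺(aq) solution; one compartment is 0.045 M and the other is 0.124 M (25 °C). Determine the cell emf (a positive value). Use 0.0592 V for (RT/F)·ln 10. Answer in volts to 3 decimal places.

0.026 V

For a concentration cell E°cell = 0, since both electrodes use the same couple.
The compartment with the higher Tl⁺(aq) concentration (0.124 M) acts as the cathode; ions are reduced there and produced at the dilute (0.045 M) anode.
With n = 1, Ecell = −(0.0592/1)·log([dilute]/[conc]) = −(0.0592/1)·log(0.045/0.124) = +0.026 V.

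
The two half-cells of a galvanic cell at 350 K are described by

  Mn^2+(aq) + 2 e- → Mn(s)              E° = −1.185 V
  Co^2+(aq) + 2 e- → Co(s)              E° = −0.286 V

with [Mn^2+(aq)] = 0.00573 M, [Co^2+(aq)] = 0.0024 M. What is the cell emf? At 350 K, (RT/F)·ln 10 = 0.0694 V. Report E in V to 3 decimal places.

Co²⁺/Co is reduced (cathode, E° = −0.286 V) and Mn²⁺/Mn is oxidized (anode).
The standard potential is −0.286 − (−1.185) = +0.899 V and the balanced reaction transfers n = 2 electrons.
Balancing gives Co^2+(aq) + Mn(s) → Co(s) + Mn^2+(aq); hence Q = [Mn^2+(aq)] / [Co^2+(aq)] = 2.39 (log Q = 0.378).
By the Nernst equation, E = +0.899 − (0.0694/2)·(0.378) = +0.886 V.

+0.886 V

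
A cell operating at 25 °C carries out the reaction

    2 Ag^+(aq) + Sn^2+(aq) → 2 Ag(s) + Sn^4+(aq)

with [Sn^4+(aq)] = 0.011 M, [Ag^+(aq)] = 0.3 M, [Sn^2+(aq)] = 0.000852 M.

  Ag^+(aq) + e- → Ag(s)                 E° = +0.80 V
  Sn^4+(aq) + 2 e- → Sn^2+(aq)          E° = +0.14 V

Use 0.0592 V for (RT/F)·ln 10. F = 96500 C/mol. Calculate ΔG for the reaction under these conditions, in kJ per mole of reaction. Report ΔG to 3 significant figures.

−115 kJ/mol

E°cell = +0.80 − (+0.14) = +0.66 V; the balanced reaction transfers n = 2 electrons.
The reaction quotient is [Sn^4+(aq)] / ([Ag^+(aq)]^2·[Sn^2+(aq)]) = 143; by Nernst, E = +0.66 − (0.0592/2)(2.157) = +0.5962 V.
Then ΔG = −nFE = −2 × 96500 × +0.5962 J/mol = −115 kJ/mol.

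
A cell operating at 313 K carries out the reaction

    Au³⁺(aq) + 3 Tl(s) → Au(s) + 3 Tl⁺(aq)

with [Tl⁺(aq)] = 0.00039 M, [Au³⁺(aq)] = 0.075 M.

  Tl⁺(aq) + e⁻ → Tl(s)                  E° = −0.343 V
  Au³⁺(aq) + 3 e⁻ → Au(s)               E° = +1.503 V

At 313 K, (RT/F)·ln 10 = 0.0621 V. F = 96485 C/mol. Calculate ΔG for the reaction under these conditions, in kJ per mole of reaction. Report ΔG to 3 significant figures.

−589 kJ/mol

With Au³⁺/Au reduced at the cathode, E°cell = +1.503 − (−0.343) = +1.846 V and n = 3.
The reaction quotient is [Tl⁺(aq)]^3 / [Au³⁺(aq)] = 7.91×10^−10; by Nernst, E = +1.846 − (0.0621/3)(−9.102) = +2.0344 V.
Finally ΔG = −nFE = −(3)(96485 C/mol)(+2.0344 V) = −589 kJ/mol.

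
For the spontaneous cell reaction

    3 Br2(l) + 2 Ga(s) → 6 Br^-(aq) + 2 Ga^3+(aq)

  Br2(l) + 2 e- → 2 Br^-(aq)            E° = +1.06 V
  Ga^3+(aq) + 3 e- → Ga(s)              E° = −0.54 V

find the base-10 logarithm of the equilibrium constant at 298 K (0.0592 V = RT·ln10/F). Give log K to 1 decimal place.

The Br₂/Br⁻ couple is reduced (cathode); E°cell = +1.06 − (−0.54) = +1.60 V with n = 6.
At equilibrium E = 0, so log K = nE°cell / 0.0592 = (6)(+1.60) / 0.0592 = 162.2.

log K = 162.2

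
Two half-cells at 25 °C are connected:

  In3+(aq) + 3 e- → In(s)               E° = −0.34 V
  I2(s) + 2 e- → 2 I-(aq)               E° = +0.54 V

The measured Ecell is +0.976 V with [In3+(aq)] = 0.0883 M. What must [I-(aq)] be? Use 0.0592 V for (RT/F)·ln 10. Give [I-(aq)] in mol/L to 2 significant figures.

With I₂/I⁻ at the cathode and In³⁺/In at the anode, E°cell = +0.54 − (−0.34) = +0.88 V (n = 6).
Rearranging E = E° − (0.0592/n)·log Q gives log Q = 6(+0.88 − (+0.976))/0.0592 = −9.730.
The balanced reaction is 3 I2(s) + 2 In(s) → 6 I-(aq) + 2 In3+(aq), so Q = [I-(aq)]^6·[In3+(aq)]^2.
Solving for the unknown gives log [I-(aq)] = −1.270, so [I-(aq)] ≈ 0.054 M.

0.054 M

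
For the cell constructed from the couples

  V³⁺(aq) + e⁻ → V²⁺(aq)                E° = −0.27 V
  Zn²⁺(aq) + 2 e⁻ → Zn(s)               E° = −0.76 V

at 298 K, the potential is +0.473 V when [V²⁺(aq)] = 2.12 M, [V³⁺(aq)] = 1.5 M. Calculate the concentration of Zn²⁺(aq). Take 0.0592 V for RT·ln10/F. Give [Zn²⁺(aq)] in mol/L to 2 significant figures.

V³⁺/V²⁺ is the cathode (higher E°); E°cell = −0.27 − (−0.76) = +0.49 V with n = 2.
From the Nernst equation, log Q = n(E° − E)/0.0592 = 2·(+0.49 − (+0.473))/0.0592 = 0.574.
Balancing electrons gives 2 V³⁺(aq) + Zn(s) → 2 V²⁺(aq) + Zn²⁺(aq); thus Q = ([V²⁺(aq)]^2·[Zn²⁺(aq)]) / [V³⁺(aq)]^2.
Isolating [Zn²⁺(aq)] in Q = 10^{0.574} yields log [Zn²⁺(aq)] = 0.274, i.e. 1.9 M.

1.9 M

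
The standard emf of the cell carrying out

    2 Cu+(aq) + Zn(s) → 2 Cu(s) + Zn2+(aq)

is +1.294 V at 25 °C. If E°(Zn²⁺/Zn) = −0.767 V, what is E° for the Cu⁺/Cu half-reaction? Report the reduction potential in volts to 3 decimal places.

+0.527 V

In the reaction as written the Cu⁺/Cu couple is reduced (cathode) and Zn²⁺/Zn is oxidized (anode), so E°cell = E°(Cu⁺/Cu) − E°(Zn²⁺/Zn).
E°(Cu⁺/Cu) = E°cell + E°(anode) = +1.294 + (−0.767) = +0.527 V.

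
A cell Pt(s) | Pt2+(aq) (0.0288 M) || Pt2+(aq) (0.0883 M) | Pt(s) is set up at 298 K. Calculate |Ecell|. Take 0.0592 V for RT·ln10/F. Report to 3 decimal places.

For a concentration cell E°cell = 0, since both electrodes use the same couple.
The compartment with the higher Pt2+(aq) concentration (0.0883 M) acts as the cathode; ions are reduced there and produced at the dilute (0.0288 M) anode.
With n = 2, Ecell = −(0.0592/2)·log([dilute]/[conc]) = −(0.0592/2)·log(0.0288/0.0883) = +0.014 V.

0.014 V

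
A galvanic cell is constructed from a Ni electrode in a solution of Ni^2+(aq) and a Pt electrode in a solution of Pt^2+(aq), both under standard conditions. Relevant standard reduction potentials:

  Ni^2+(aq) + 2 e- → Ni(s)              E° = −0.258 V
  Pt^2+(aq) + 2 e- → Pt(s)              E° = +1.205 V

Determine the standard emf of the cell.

+1.463 V

Of the two couples in this cell, the one with the more positive reduction potential is reduced at the cathode: here that is Pt²⁺/Pt (+1.205 V); Ni²⁺/Ni (−0.258 V) is the anode.
E°cell = E°(cathode) − E°(anode) = +1.205 − (−0.258) = +1.463 V.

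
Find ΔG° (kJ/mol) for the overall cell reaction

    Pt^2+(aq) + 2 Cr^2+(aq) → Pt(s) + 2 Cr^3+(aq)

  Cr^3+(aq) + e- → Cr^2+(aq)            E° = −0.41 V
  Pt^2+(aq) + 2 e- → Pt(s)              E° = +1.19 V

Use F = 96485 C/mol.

In the reaction as written Pt^2+(aq) is reduced, so the Pt²⁺/Pt couple is the cathode and Cr³⁺/Cr²⁺ is the anode.
E°cell = +1.19 − (−0.41) = +1.60 V; balancing electrons gives n = 2.
ΔG° = −nFE°cell = −(2)(96485)(+1.60) J/mol = −309 kJ/mol.

−309 kJ/mol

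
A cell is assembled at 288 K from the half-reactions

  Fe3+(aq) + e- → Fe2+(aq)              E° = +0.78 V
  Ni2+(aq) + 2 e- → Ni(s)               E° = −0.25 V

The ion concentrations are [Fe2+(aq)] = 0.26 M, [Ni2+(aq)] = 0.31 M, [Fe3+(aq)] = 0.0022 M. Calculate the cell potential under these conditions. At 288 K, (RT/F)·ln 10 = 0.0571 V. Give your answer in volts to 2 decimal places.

The Fe³⁺/Fe²⁺ couple has the more positive E°, so it is the cathode; Ni²⁺/Ni is the anode.
E°cell = E°cat − E°an = +0.78 − (−0.25) = +1.03 V; n = 2.
The balanced reaction is 2 Fe3+(aq) + Ni(s) → 2 Fe2+(aq) + Ni2+(aq), so Q = ([Fe2+(aq)]^2·[Ni2+(aq)]) / [Fe3+(aq)]^2 = 4.33×10^3 and log Q = 3.636.
Applying E = E° − (RT ln10/nF)·log Q gives +1.03 − (0.0571/2)(3.636) = +0.93 V.

+0.93 V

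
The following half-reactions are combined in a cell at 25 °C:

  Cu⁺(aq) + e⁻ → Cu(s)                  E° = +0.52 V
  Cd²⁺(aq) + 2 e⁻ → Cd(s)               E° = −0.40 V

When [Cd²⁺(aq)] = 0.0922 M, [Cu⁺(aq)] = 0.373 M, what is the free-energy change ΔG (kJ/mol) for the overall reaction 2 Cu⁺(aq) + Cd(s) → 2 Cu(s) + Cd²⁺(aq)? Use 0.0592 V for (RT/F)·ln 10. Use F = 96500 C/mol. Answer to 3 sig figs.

The standard cell potential is +0.52 − (−0.40) = +0.92 V, with n = 2 electrons in the balanced equation.
Q = [Cd²⁺(aq)] / [Cu⁺(aq)]^2 = 0.663, so log Q = −0.179 and E = +0.92 − (0.0592/2)(−0.179) = +0.9253 V.
Finally ΔG = −nFE = −(2)(96500 C/mol)(+0.9253 V) = −179 kJ/mol.

−179 kJ/mol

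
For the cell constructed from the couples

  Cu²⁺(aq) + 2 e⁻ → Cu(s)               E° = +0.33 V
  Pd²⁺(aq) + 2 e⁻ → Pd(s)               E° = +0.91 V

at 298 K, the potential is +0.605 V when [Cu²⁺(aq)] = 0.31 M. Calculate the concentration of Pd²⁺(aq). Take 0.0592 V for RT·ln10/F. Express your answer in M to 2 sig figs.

2.2 M

The Pd²⁺/Pd couple has the larger reduction potential, so it is the cathode: E°cell = +0.91 − (+0.33) = +0.58 V and n = 2.
Since E = E° − (0.0592/n)·log Q, log Q = n(E° − E)/0.0592 = −0.845.
Balancing electrons gives Pd²⁺(aq) + Cu(s) → Pd(s) + Cu²⁺(aq); thus Q = [Cu²⁺(aq)] / [Pd²⁺(aq)].
Solving for the unknown gives log [Pd²⁺(aq)] = 0.336, so [Pd²⁺(aq)] ≈ 2.2 M.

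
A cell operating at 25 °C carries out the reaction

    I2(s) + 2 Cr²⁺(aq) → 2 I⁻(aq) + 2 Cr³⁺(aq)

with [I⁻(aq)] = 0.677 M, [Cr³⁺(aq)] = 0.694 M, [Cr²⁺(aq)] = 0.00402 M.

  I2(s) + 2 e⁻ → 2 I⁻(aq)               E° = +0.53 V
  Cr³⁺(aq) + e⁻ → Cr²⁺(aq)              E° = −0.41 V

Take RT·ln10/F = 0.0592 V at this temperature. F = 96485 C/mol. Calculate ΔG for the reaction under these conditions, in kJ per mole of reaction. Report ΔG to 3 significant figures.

E°cell = +0.53 − (−0.41) = +0.94 V; the balanced reaction transfers n = 2 electrons.
Here Q = ([I⁻(aq)]^2·[Cr³⁺(aq)]^2) / [Cr²⁺(aq)]^2 = 1.37×10^4 (log Q = 4.135), giving E = +0.94 − (0.0592/2)·(4.135) = +0.8176 V.
Then ΔG = −nFE = −2 × 96485 × +0.8176 J/mol = −158 kJ/mol.

−158 kJ/mol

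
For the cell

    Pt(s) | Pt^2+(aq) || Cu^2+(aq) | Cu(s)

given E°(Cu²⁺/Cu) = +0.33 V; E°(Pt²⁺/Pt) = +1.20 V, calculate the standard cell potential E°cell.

By convention the left-hand electrode in cell notation is the anode (oxidation) and the right-hand electrode is the cathode (reduction).
E°cell = E°(right) − E°(left) = +0.33 − (+1.20) = −0.87 V.
The negative sign shows that, as written, the cell would require an external voltage to drive the reaction.

−0.87 V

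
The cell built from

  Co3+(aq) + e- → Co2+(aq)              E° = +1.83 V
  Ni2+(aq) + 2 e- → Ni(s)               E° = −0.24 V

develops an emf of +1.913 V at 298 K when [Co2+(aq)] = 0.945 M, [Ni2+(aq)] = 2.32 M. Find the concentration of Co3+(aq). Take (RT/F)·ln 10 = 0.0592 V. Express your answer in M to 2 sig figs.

0.0032 M

With Co³⁺/Co²⁺ at the cathode and Ni²⁺/Ni at the anode, E°cell = +1.83 − (−0.24) = +2.07 V (n = 2).
Since E = E° − (0.0592/n)·log Q, log Q = n(E° − E)/0.0592 = 5.304.
Balancing electrons gives 2 Co3+(aq) + Ni(s) → 2 Co2+(aq) + Ni2+(aq); thus Q = ([Co2+(aq)]^2·[Ni2+(aq)]) / [Co3+(aq)]^2.
Substituting the known concentrations and solving, log [Co3+(aq)] = −2.494 and [Co3+(aq)] = 0.0032 M.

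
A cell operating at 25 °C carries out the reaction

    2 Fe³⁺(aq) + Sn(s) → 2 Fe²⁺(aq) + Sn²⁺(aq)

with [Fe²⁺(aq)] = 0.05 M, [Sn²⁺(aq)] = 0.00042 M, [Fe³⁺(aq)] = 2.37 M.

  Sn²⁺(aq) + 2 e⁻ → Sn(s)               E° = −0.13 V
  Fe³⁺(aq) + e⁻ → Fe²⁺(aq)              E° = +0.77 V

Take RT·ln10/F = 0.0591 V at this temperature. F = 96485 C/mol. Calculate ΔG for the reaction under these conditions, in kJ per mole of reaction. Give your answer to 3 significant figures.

E°cell = +0.77 − (−0.13) = +0.90 V; the balanced reaction transfers n = 2 electrons.
Q = ([Fe²⁺(aq)]^2·[Sn²⁺(aq)]) / [Fe³⁺(aq)]^2 = 1.87×10^−7, so log Q = −6.728 and E = +0.90 − (0.0591/2)(−6.728) = +1.0988 V.
ΔG = −nFE = −(2)(96485)(+1.0988) J/mol = −212 kJ/mol.

−212 kJ/mol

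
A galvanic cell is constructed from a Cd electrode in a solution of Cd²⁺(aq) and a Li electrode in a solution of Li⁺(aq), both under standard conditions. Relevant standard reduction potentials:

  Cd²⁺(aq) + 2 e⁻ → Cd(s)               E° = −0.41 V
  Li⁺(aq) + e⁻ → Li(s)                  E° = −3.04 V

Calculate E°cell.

Of the two couples in this cell, the one with the more positive reduction potential is reduced at the cathode: here that is Cd²⁺/Cd (−0.41 V); Li⁺/Li (−3.04 V) is the anode.
E°cell = E°(cathode) − E°(anode) = −0.41 − (−3.04) = +2.63 V.

+2.63 V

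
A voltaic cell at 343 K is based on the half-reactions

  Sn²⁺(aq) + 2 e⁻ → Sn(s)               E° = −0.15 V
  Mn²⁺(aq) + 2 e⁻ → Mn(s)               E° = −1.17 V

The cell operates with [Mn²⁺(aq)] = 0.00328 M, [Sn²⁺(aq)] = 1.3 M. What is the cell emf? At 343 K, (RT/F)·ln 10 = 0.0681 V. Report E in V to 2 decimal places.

+1.11 V

The Sn²⁺/Sn couple has the more positive E°, so it is the cathode; Mn²⁺/Mn is the anode.
E°cell = −0.15 − (−1.17) = +1.02 V, with n = 2 electrons transferred.
The balanced reaction is Sn²⁺(aq) + Mn(s) → Sn(s) + Mn²⁺(aq), so Q = [Mn²⁺(aq)] / [Sn²⁺(aq)] = 0.00252 and log Q = −2.598.
Applying E = E° − (RT ln10/nF)·log Q gives +1.02 − (0.0681/2)(−2.598) = +1.11 V.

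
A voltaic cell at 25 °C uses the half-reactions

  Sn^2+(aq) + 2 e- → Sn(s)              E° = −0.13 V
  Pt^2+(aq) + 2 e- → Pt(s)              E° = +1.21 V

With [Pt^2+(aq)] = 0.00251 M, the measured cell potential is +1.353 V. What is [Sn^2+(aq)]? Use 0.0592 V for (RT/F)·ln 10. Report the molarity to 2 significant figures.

With Pt²⁺/Pt at the cathode and Sn²⁺/Sn at the anode, E°cell = +1.21 − (−0.13) = +1.34 V (n = 2).
Rearranging E = E° − (0.0592/n)·log Q gives log Q = 2(+1.34 − (+1.353))/0.0592 = −0.439.
Balancing electrons gives Pt^2+(aq) + Sn(s) → Pt(s) + Sn^2+(aq); thus Q = [Sn^2+(aq)] / [Pt^2+(aq)].
Isolating [Sn^2+(aq)] in Q = 10^{−0.439} yields log [Sn^2+(aq)] = −3.039, i.e. 0.00091 M.

0.00091 M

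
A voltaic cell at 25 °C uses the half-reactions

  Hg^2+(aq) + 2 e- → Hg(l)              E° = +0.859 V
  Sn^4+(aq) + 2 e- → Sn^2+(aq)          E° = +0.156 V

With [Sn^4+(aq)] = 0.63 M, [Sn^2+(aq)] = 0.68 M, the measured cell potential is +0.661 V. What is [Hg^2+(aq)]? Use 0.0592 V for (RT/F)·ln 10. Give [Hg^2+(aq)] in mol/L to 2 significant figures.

With Hg²⁺/Hg at the cathode and Sn⁴⁺/Sn²⁺ at the anode, E°cell = +0.859 − (+0.156) = +0.703 V (n = 2).
Rearranging E = E° − (0.0592/n)·log Q gives log Q = 2(+0.703 − (+0.661))/0.0592 = 1.419.
The balanced reaction is Hg^2+(aq) + Sn^2+(aq) → Hg(l) + Sn^4+(aq), so Q = [Sn^4+(aq)] / ([Hg^2+(aq)]·[Sn^2+(aq)]).
Isolating [Hg^2+(aq)] in Q = 10^{1.419} yields log [Hg^2+(aq)] = −1.452, i.e. 0.035 M.

0.035 M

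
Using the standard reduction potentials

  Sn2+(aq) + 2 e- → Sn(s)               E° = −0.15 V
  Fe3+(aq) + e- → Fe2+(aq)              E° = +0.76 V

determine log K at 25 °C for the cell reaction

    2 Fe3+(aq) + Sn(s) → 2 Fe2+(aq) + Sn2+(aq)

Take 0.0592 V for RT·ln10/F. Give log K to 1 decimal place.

The Fe³⁺/Fe²⁺ couple is reduced (cathode); E°cell = +0.76 − (−0.15) = +0.91 V with n = 2.
At equilibrium E = 0, so log K = nE°cell / 0.0592 = (2)(+0.91) / 0.0592 = 30.7.

log K = 30.7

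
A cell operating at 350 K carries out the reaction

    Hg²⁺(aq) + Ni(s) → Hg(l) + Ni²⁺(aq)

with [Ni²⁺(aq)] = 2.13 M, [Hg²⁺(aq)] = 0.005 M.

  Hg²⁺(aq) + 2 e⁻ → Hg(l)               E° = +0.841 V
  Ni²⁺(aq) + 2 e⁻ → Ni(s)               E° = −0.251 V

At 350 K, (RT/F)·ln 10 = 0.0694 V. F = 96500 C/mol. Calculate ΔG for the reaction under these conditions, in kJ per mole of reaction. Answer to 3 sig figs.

With Hg²⁺/Hg reduced at the cathode, E°cell = +0.841 − (−0.251) = +1.092 V and n = 2.
Here Q = [Ni²⁺(aq)] / [Hg²⁺(aq)] = 426 (log Q = 2.629), giving E = +1.092 − (0.0694/2)·(2.629) = +1.0008 V.
Finally ΔG = −nFE = −(2)(96500 C/mol)(+1.0008 V) = −193 kJ/mol.

−193 kJ/mol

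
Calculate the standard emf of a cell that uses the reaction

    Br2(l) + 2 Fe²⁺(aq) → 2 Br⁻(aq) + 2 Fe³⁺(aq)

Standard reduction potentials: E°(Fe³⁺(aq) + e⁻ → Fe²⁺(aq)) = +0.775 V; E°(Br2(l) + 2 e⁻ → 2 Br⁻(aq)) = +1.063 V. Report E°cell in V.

+0.288 V

Br2(l) gains electrons, so the Br₂/Br⁻ couple is the cathode; the Fe³⁺/Fe²⁺ couple is the anode.
E°cell = E°(cathode) − E°(anode) = +1.063 − (+0.775) = +0.288 V.
The positive value indicates the reaction is spontaneous as written.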